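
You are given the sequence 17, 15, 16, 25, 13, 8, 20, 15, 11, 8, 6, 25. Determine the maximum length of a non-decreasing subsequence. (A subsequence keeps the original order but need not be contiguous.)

Let dp[i] be the length of the longest such subsequence ending at index i:
i:      1  2  3  4  5  6  7  8  9 10 11 12
a[i]:  17 15 16 25 13  8 20 15 11  8  6 25
dp:     1  1  2  3  1  1  3  2  2  2  1  4
Maximum dp value is 4.

4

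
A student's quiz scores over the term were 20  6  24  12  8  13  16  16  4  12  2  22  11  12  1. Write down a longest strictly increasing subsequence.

6, 12, 13, 16, 22

Patience tails give the LIS length; then backtrack through the dp parents:
20 → extends → [20]
6 → replaces 20 → [6]
24 → extends → [6, 24]
12 → replaces 24 → [6, 12]
8 → replaces 12 → [6, 8]
13 → extends → [6, 8, 13]
16 → extends → [6, 8, 13, 16]
16 → already a tail → [6, 8, 13, 16]
4 → replaces 6 → [4, 8, 13, 16]
12 → replaces 13 → [4, 8, 12, 16]
2 → replaces 4 → [2, 8, 12, 16]
22 → extends → [2, 8, 12, 16, 22]
11 → replaces 12 → [2, 8, 11, 16, 22]
12 → replaces 16 → [2, 8, 11, 12, 22]
1 → replaces 2 → [1, 8, 11, 12, 22]
Length 5; one witness is 6, 12, 13, 16, 22.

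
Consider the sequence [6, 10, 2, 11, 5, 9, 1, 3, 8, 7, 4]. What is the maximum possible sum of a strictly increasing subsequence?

Let S[i] be the best sum of a strictly increasing subsequence ending at i:
i:      1  2  3  4  5  6  7  8  9 10 11
a[i]:   6 10  2 11  5  9  1  3  8  7  4
S:      6 16  2 27  7 16  1  5 15 14  9
Maximum is 27 (e.g. 6 + 10 + 11).

27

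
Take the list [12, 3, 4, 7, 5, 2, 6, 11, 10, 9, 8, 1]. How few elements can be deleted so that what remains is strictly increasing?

Fewest deletions = n − (longest strictly increasing subsequence).
i:      1  2  3  4  5  6  7  8  9 10 11 12
a[i]:  12  3  4  7  5  2  6 11 10  9  8  1
dp:     1  1  2  3  3  1  4  5  5  5  5  1
max dp = 5, so deletions = 12 − 5 = 7.

7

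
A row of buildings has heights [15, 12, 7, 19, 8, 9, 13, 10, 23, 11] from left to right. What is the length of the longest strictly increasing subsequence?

Track the smallest tail for each achievable length (strict):
15 → extends → [15]
12 → replaces 15 → [12]
7 → replaces 12 → [7]
19 → extends → [7, 19]
8 → replaces 19 → [7, 8]
9 → extends → [7, 8, 9]
13 → extends → [7, 8, 9, 13]
10 → replaces 13 → [7, 8, 9, 10]
23 → extends → [7, 8, 9, 10, 23]
11 → replaces 23 → [7, 8, 9, 10, 11]
Five tails, so the longest strictly increasing subsequence has length 5 (e.g. 7, 8, 9, 13, 23).

5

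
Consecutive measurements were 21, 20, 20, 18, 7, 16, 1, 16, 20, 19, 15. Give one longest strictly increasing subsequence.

Patience tails give the LIS length; then backtrack through the dp parents:
21 → extends → [21]
20 → replaces 21 → [20]
20 → already a tail → [20]
18 → replaces 20 → [18]
7 → replaces 18 → [7]
16 → extends → [7, 16]
1 → replaces 7 → [1, 16]
16 → already a tail → [1, 16]
20 → extends → [1, 16, 20]
19 → replaces 20 → [1, 16, 19]
15 → replaces 16 → [1, 15, 19]
Length 3; one witness is 7, 16, 20.

7, 16, 20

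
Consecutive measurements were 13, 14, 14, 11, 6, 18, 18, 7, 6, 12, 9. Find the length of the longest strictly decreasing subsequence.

Let dp[i] be the longest strictly decreasing subsequence ending at i:
i:      1  2  3  4  5  6  7  8  9 10 11
a[i]:  13 14 14 11  6 18 18  7  6 12  9
dp:     1  1  1  2  3  1  1  3  4  2  3
Maximum is 4.

4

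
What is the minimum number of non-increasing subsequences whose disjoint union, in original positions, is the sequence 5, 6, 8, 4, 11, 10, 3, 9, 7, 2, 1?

4

Place each on the leftmost legal pile:
5 → new pile 1 (tops now [5])
6 → new pile 2 (tops now [5, 6])
8 → new pile 3 (tops now [5, 6, 8])
4 → pile 1 (tops now [4, 6, 8])
11 → new pile 4 (tops now [4, 6, 8, 11])
10 → pile 4 (tops now [4, 6, 8, 10])
3 → pile 1 (tops now [3, 6, 8, 10])
9 → pile 4 (tops now [3, 6, 8, 9])
7 → pile 3 (tops now [3, 6, 7, 9])
2 → pile 1 (tops now [2, 6, 7, 9])
1 → pile 1 (tops now [1, 6, 7, 9])
Four piles.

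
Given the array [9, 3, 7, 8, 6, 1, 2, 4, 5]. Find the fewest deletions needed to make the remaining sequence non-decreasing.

Fewest deletions = n − (longest non-decreasing subsequence).
Patience tails:
9 → extends → [9]
3 → replaces 9 → [3]
7 → extends → [3, 7]
8 → extends → [3, 7, 8]
6 → replaces 7 → [3, 6, 8]
1 → replaces 3 → [1, 6, 8]
2 → replaces 6 → [1, 2, 8]
4 → replaces 8 → [1, 2, 4]
5 → extends → [1, 2, 4, 5]
Longest non-decreasing subsequence has length 4, so deletions = 9 − 4 = 5.

5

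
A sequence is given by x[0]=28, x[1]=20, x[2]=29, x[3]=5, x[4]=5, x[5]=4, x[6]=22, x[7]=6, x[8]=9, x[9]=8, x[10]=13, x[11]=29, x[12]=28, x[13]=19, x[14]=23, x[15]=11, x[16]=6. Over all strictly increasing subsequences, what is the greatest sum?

75

Let S[i] be the best sum of a strictly increasing subsequence ending at i:
i:      0  1  2  3  4  5  6  7  8  9 10 11 12 13 14 15 16
x[i]:  28 20 29  5  5  4 22  6  9  8 13 29 28 19 23 11  6
S:     28 20 57  5  5  4 42 11 20 19 33 71 70 52 75 31 11
Maximum is 75 (e.g. 5 + 6 + 9 + 13 + 19 + 23).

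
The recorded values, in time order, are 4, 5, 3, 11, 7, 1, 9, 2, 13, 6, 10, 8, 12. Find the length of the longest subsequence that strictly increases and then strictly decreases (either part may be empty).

inc[i] = longest strictly increasing subsequence ending at i; dec[i] = longest strictly decreasing subsequence starting at i:
i:      1  2  3  4  5  6  7  8  9 10 11 12 13
a[i]:   4  5  3 11  7  1  9  2 13  6 10  8 12
inc:    1  2  1  3  3  1  4  2  5  3  5  4  6
dec:    3  3  2  3  2  1  2  1  3  1  2  1  1
Best peak at i=9 (value 13): inc=5, dec=3, length 5+3−1 = 7.

7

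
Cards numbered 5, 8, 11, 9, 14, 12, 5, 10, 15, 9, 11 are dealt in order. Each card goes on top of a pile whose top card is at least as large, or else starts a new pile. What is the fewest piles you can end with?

5

The minimum number of non-increasing subsequences covering a sequence equals the length of its longest strictly increasing subsequence.
LIS length is 5 (e.g. 5, 8, 11, 14, 15), so 5 piles are needed.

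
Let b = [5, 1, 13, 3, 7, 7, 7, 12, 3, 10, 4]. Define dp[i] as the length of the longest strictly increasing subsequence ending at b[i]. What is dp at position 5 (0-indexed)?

dp[i] = 1 + max{dp[j] : j<i, b[j]<b[i]} (or 1 if no such j):
i:      0  1  2  3  4  5  6  7  8  9 10
b[i]:   5  1 13  3  7  7  7 12  3 10  4
dp:     1  1  2  2  3  3  3  4  2  4  3
At index 5 the value is 3.

3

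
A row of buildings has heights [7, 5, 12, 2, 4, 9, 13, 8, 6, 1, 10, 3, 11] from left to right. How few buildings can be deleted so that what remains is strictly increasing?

8

Fewest deletions = n − (longest strictly increasing subsequence).
i:      1  2  3  4  5  6  7  8  9 10 11 12 13
a[i]:   7  5 12  2  4  9 13  8  6  1 10  3 11
dp:     1  1  2  1  2  3  4  3  3  1  4  2  5
max dp = 5, so deletions = 13 − 5 = 8.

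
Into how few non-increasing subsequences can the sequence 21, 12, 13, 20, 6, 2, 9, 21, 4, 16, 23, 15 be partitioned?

5

Place each on the leftmost legal pile:
21 → new pile 1 (tops now [21])
12 → pile 1 (tops now [12])
13 → new pile 2 (tops now [12, 13])
20 → new pile 3 (tops now [12, 13, 20])
6 → pile 1 (tops now [6, 13, 20])
2 → pile 1 (tops now [2, 13, 20])
9 → pile 2 (tops now [2, 9, 20])
21 → new pile 4 (tops now [2, 9, 20, 21])
4 → pile 2 (tops now [2, 4, 20, 21])
16 → pile 3 (tops now [2, 4, 16, 21])
23 → new pile 5 (tops now [2, 4, 16, 21, 23])
15 → pile 3 (tops now [2, 4, 15, 21, 23])
Five piles.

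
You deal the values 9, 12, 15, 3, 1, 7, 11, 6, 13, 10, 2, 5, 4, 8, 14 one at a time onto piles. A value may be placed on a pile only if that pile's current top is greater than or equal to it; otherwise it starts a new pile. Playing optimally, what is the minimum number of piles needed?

Place each on the leftmost legal pile:
9 → new pile 1 (tops now [9])
12 → new pile 2 (tops now [9, 12])
15 → new pile 3 (tops now [9, 12, 15])
3 → pile 1 (tops now [3, 12, 15])
1 → pile 1 (tops now [1, 12, 15])
7 → pile 2 (tops now [1, 7, 15])
11 → pile 3 (tops now [1, 7, 11])
6 → pile 2 (tops now [1, 6, 11])
13 → new pile 4 (tops now [1, 6, 11, 13])
10 → pile 3 (tops now [1, 6, 10, 13])
2 → pile 2 (tops now [1, 2, 10, 13])
5 → pile 3 (tops now [1, 2, 5, 13])
4 → pile 3 (tops now [1, 2, 4, 13])
8 → pile 4 (tops now [1, 2, 4, 8])
14 → new pile 5 (tops now [1, 2, 4, 8, 14])
Five piles.

5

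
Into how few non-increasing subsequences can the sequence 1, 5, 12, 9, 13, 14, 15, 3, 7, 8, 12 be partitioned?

Place each on the leftmost legal pile:
1 → new pile 1 (tops now [1])
5 → new pile 2 (tops now [1, 5])
12 → new pile 3 (tops now [1, 5, 12])
9 → pile 3 (tops now [1, 5, 9])
13 → new pile 4 (tops now [1, 5, 9, 13])
14 → new pile 5 (tops now [1, 5, 9, 13, 14])
15 → new pile 6 (tops now [1, 5, 9, 13, 14, 15])
3 → pile 2 (tops now [1, 3, 9, 13, 14, 15])
7 → pile 3 (tops now [1, 3, 7, 13, 14, 15])
8 → pile 4 (tops now [1, 3, 7, 8, 14, 15])
12 → pile 5 (tops now [1, 3, 7, 8, 12, 15])
Six piles.

6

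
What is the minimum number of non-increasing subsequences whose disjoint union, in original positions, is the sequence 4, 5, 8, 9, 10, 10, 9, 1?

Place each on the leftmost legal pile:
4 → new pile 1 (tops now [4])
5 → new pile 2 (tops now [4, 5])
8 → new pile 3 (tops now [4, 5, 8])
9 → new pile 4 (tops now [4, 5, 8, 9])
10 → new pile 5 (tops now [4, 5, 8, 9, 10])
10 → pile 5 (tops now [4, 5, 8, 9, 10])
9 → pile 4 (tops now [4, 5, 8, 9, 10])
1 → pile 1 (tops now [1, 5, 8, 9, 10])
Five piles.

5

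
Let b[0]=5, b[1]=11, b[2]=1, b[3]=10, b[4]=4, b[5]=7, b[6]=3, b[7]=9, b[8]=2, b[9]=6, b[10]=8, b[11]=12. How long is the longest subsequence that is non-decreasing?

Let dp[i] be the length of the longest such subsequence ending at index i:
i:      0  1  2  3  4  5  6  7  8  9 10 11
b[i]:   5 11  1 10  4  7  3  9  2  6  8 12
dp:     1  2  1  2  2  3  2  4  2  3  4  5
Maximum dp value is 5.

5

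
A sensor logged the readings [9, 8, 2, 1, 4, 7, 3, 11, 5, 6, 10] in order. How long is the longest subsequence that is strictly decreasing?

4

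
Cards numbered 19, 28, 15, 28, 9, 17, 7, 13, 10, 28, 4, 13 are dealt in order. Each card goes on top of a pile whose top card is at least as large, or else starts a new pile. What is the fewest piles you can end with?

3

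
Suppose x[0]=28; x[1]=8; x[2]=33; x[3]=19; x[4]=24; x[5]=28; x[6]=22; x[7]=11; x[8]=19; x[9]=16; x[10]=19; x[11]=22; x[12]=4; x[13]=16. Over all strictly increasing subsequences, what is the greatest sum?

Let S[i] be the best sum of a strictly increasing subsequence ending at i:
i:      0  1  2  3  4  5  6  7  8  9 10 11 12 13
x[i]:  28  8 33 19 24 28 22 11 19 16 19 22  4 16
S:     28  8 61 27 51 79 49 19 38 35 54 76  4 35
Maximum is 79 (e.g. 8 + 19 + 24 + 28).

79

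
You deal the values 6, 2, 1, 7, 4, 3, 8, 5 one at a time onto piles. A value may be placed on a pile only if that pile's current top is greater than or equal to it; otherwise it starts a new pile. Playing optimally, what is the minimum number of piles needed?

3

Place each on the leftmost legal pile:
6 → new pile 1 (tops now [6])
2 → pile 1 (tops now [2])
1 → pile 1 (tops now [1])
7 → new pile 2 (tops now [1, 7])
4 → pile 2 (tops now [1, 4])
3 → pile 2 (tops now [1, 3])
8 → new pile 3 (tops now [1, 3, 8])
5 → pile 3 (tops now [1, 3, 5])
Three piles.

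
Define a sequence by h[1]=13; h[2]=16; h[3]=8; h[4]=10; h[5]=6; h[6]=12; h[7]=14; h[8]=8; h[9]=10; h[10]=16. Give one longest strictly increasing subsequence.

Patience tails give the LIS length; then backtrack through the dp parents:
13 → extends → [13]
16 → extends → [13, 16]
8 → replaces 13 → [8, 16]
10 → replaces 16 → [8, 10]
6 → replaces 8 → [6, 10]
12 → extends → [6, 10, 12]
14 → extends → [6, 10, 12, 14]
8 → replaces 10 → [6, 8, 12, 14]
10 → replaces 12 → [6, 8, 10, 14]
16 → extends → [6, 8, 10, 14, 16]
Length 5; one witness is 8, 10, 12, 14, 16.

8, 10, 12, 14, 16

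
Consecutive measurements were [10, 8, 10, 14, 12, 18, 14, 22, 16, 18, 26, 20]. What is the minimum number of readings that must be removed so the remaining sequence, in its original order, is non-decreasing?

Fewest deletions = n − (longest non-decreasing subsequence).
Patience tails:
10 → extends → [10]
8 → replaces 10 → [8]
10 → extends → [8, 10]
14 → extends → [8, 10, 14]
12 → replaces 14 → [8, 10, 12]
18 → extends → [8, 10, 12, 18]
14 → replaces 18 → [8, 10, 12, 14]
22 → extends → [8, 10, 12, 14, 22]
16 → replaces 22 → [8, 10, 12, 14, 16]
18 → extends → [8, 10, 12, 14, 16, 18]
26 → extends → [8, 10, 12, 14, 16, 18, 26]
20 → replaces 26 → [8, 10, 12, 14, 16, 18, 20]
Longest non-decreasing subsequence has length 7, so deletions = 12 − 7 = 5.

5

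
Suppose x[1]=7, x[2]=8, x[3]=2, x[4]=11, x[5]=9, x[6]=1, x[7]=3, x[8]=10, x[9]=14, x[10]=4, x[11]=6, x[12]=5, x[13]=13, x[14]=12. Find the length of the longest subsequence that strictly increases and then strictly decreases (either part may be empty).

7

inc[i] = longest strictly increasing subsequence ending at i; dec[i] = longest strictly decreasing subsequence starting at i:
i:      1  2  3  4  5  6  7  8  9 10 11 12 13 14
x[i]:   7  8  2 11  9  1  3 10 14  4  6  5 13 12
inc:    1  2  1  3  3  1  2  4  5  3  4  4  5  5
dec:    3  3  2  4  3  1  1  3  3  1  2  1  2  1
Best peak at i=9 (value 14): inc=5, dec=3, length 5+3−1 = 7.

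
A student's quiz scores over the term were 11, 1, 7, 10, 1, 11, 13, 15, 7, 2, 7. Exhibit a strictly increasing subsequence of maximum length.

1, 7, 10, 11, 13, 15

Patience tails give the LIS length; then backtrack through the dp parents:
11 → extends → [11]
1 → replaces 11 → [1]
7 → extends → [1, 7]
10 → extends → [1, 7, 10]
1 → already a tail → [1, 7, 10]
11 → extends → [1, 7, 10, 11]
13 → extends → [1, 7, 10, 11, 13]
15 → extends → [1, 7, 10, 11, 13, 15]
7 → already a tail → [1, 7, 10, 11, 13, 15]
2 → replaces 7 → [1, 2, 10, 11, 13, 15]
7 → replaces 10 → [1, 2, 7, 11, 13, 15]
Length 6; one witness is 1, 7, 10, 11, 13, 15.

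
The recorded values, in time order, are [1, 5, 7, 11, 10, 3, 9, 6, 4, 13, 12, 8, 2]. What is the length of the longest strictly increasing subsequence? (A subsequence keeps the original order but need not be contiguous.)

Let dp[i] be the length of the longest such subsequence ending at index i:
i:      1  2  3  4  5  6  7  8  9 10 11 12 13
a[i]:   1  5  7 11 10  3  9  6  4 13 12  8  2
dp:     1  2  3  4  4  2  4  3  3  5  5  4  2
Maximum dp value is 5.

5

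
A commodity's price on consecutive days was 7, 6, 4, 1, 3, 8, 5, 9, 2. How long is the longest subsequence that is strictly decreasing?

5

Let dp[i] be the longest strictly decreasing subsequence ending at i:
i:     1 2 3 4 5 6 7 8 9
a[i]:  7 6 4 1 3 8 5 9 2
dp:    1 2 3 4 4 1 3 1 5
Maximum is 5.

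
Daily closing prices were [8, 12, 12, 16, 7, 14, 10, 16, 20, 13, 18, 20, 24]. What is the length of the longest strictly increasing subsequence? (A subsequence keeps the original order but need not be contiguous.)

7

Let dp[i] be the length of the longest such subsequence ending at index i:
i:      1  2  3  4  5  6  7  8  9 10 11 12 13
a[i]:   8 12 12 16  7 14 10 16 20 13 18 20 24
dp:     1  2  2  3  1  3  2  4  5  3  5  6  7
Maximum dp value is 7.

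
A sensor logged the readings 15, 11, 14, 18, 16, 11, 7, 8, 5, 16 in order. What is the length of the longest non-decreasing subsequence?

4

Let dp[i] be the length of the longest such subsequence ending at index i:
i:      1  2  3  4  5  6  7  8  9 10
a[i]:  15 11 14 18 16 11  7  8  5 16
dp:     1  1  2  3  3  2  1  2  1  4
Maximum dp value is 4.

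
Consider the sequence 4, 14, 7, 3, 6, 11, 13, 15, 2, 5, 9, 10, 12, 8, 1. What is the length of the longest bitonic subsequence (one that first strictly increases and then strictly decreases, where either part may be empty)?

8

inc[i] = longest strictly increasing subsequence ending at i; dec[i] = longest strictly decreasing subsequence starting at i:
i:      1  2  3  4  5  6  7  8  9 10 11 12 13 14 15
a[i]:   4 14  7  3  6 11 13 15  2  5  9 10 12  8  1
inc:    1  2  2  1  2  3  4  5  1  2  3  4  5  3  1
dec:    4  5  4  3  3  4  4  4  2  2  3  3  3  2  1
Best peak at i=8 (value 15): inc=5, dec=4, length 5+4−1 = 8.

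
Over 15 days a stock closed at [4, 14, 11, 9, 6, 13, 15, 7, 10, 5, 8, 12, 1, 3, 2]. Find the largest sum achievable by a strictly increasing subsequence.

Let S[i] be the best sum of a strictly increasing subsequence ending at i:
i:      1  2  3  4  5  6  7  8  9 10 11 12 13 14 15
a[i]:   4 14 11  9  6 13 15  7 10  5  8 12  1  3  2
S:      4 18 15 13 10 28 43 17 27  9 25 39  1  4  3
Maximum is 43 (e.g. 4 + 11 + 13 + 15).

43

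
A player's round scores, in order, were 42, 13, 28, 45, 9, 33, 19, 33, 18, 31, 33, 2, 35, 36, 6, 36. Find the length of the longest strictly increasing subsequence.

6

Track the smallest tail for each achievable length (strict):
42 → extends → [42]
13 → replaces 42 → [13]
28 → extends → [13, 28]
45 → extends → [13, 28, 45]
9 → replaces 13 → [9, 28, 45]
33 → replaces 45 → [9, 28, 33]
19 → replaces 28 → [9, 19, 33]
33 → already a tail → [9, 19, 33]
18 → replaces 19 → [9, 18, 33]
31 → replaces 33 → [9, 18, 31]
33 → extends → [9, 18, 31, 33]
2 → replaces 9 → [2, 18, 31, 33]
35 → extends → [2, 18, 31, 33, 35]
36 → extends → [2, 18, 31, 33, 35, 36]
6 → replaces 18 → [2, 6, 31, 33, 35, 36]
36 → already a tail → [2, 6, 31, 33, 35, 36]
Six tails, so the longest strictly increasing subsequence has length 6 (e.g. 13, 28, 31, 33, 35, 36).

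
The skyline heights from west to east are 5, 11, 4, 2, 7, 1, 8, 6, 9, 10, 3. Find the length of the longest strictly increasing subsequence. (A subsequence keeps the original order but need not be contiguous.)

5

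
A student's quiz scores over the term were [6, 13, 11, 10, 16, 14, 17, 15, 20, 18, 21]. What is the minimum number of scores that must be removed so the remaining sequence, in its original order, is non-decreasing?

5

Fewest deletions = n − (longest non-decreasing subsequence).
i:      1  2  3  4  5  6  7  8  9 10 11
a[i]:   6 13 11 10 16 14 17 15 20 18 21
dp:     1  2  2  2  3  3  4  4  5  5  6
max dp = 6, so deletions = 11 − 6 = 5.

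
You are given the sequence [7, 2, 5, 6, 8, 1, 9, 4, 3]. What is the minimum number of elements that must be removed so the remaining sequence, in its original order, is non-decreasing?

4

Fewest deletions = n − (longest non-decreasing subsequence).
i:     1 2 3 4 5 6 7 8 9
a[i]:  7 2 5 6 8 1 9 4 3
dp:    1 1 2 3 4 1 5 2 2
max dp = 5, so deletions = 9 − 5 = 4.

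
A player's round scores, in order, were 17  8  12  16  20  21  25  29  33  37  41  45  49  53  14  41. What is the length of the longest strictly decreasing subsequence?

Negate each value so 'decreasing' becomes 'increasing', then run patience tails on the negated sequence:
-17 → extends → [-17]
-8 → extends → [-17, -8]
-12 → replaces -8 → [-17, -12]
-16 → replaces -12 → [-17, -16]
-20 → replaces -17 → [-20, -16]
-21 → replaces -20 → [-21, -16]
-25 → replaces -21 → [-25, -16]
-29 → replaces -25 → [-29, -16]
-33 → replaces -29 → [-33, -16]
-37 → replaces -33 → [-37, -16]
-41 → replaces -37 → [-41, -16]
-45 → replaces -41 → [-45, -16]
-49 → replaces -45 → [-49, -16]
-53 → replaces -49 → [-53, -16]
-14 → extends → [-53, -16, -14]
-41 → replaces -16 → [-53, -41, -14]
Three tails, so the longest strictly decreasing subsequence of the original has length 3.

3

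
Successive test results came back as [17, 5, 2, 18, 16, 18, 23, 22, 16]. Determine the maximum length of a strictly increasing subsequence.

Let dp[i] be the length of the longest such subsequence ending at index i:
i:      1  2  3  4  5  6  7  8  9
a[i]:  17  5  2 18 16 18 23 22 16
dp:     1  1  1  2  2  3  4  4  2
Maximum dp value is 4.

4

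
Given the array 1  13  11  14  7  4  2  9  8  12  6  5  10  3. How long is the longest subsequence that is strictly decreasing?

7

Negate each value so 'decreasing' becomes 'increasing', then run patience tails on the negated sequence:
-1 → extends → [-1]
-13 → replaces -1 → [-13]
-11 → extends → [-13, -11]
-14 → replaces -13 → [-14, -11]
-7 → extends → [-14, -11, -7]
-4 → extends → [-14, -11, -7, -4]
-2 → extends → [-14, -11, -7, -4, -2]
-9 → replaces -7 → [-14, -11, -9, -4, -2]
-8 → replaces -4 → [-14, -11, -9, -8, -2]
-12 → replaces -11 → [-14, -12, -9, -8, -2]
-6 → replaces -2 → [-14, -12, -9, -8, -6]
-5 → extends → [-14, -12, -9, -8, -6, -5]
-10 → replaces -9 → [-14, -12, -10, -8, -6, -5]
-3 → extends → [-14, -12, -10, -8, -6, -5, -3]
Seven tails, so the longest strictly decreasing subsequence of the original has length 7.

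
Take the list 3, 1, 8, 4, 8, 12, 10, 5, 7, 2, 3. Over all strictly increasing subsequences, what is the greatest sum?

27

Let S[i] be the best sum of a strictly increasing subsequence ending at i:
i:      1  2  3  4  5  6  7  8  9 10 11
a[i]:   3  1  8  4  8 12 10  5  7  2  3
S:      3  1 11  7 15 27 25 12 19  3  6
Maximum is 27 (e.g. 3 + 4 + 8 + 12).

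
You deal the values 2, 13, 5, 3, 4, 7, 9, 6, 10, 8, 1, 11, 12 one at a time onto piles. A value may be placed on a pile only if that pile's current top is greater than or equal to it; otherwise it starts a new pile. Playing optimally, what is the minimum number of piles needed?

8

Place each on the leftmost legal pile:
2 → new pile 1 (tops now [2])
13 → new pile 2 (tops now [2, 13])
5 → pile 2 (tops now [2, 5])
3 → pile 2 (tops now [2, 3])
4 → new pile 3 (tops now [2, 3, 4])
7 → new pile 4 (tops now [2, 3, 4, 7])
9 → new pile 5 (tops now [2, 3, 4, 7, 9])
6 → pile 4 (tops now [2, 3, 4, 6, 9])
10 → new pile 6 (tops now [2, 3, 4, 6, 9, 10])
8 → pile 5 (tops now [2, 3, 4, 6, 8, 10])
1 → pile 1 (tops now [1, 3, 4, 6, 8, 10])
11 → new pile 7 (tops now [1, 3, 4, 6, 8, 10, 11])
12 → new pile 8 (tops now [1, 3, 4, 6, 8, 10, 11, 12])
Eight piles.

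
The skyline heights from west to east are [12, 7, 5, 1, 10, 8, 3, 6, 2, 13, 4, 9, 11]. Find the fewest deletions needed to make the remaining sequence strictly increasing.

Fewest deletions = n − (longest strictly increasing subsequence).
i:      1  2  3  4  5  6  7  8  9 10 11 12 13
a[i]:  12  7  5  1 10  8  3  6  2 13  4  9 11
dp:     1  1  1  1  2  2  2  3  2  4  3  4  5
max dp = 5, so deletions = 13 − 5 = 8.

8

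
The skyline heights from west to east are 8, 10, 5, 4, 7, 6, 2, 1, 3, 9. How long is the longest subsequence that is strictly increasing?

3

Let dp[i] be the length of the longest such subsequence ending at index i:
i:      1  2  3  4  5  6  7  8  9 10
a[i]:   8 10  5  4  7  6  2  1  3  9
dp:     1  2  1  1  2  2  1  1  2  3
Maximum dp value is 3.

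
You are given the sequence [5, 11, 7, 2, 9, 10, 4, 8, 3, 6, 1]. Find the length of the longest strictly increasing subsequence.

Track the smallest tail for each achievable length (strict):
5 → extends → [5]
11 → extends → [5, 11]
7 → replaces 11 → [5, 7]
2 → replaces 5 → [2, 7]
9 → extends → [2, 7, 9]
10 → extends → [2, 7, 9, 10]
4 → replaces 7 → [2, 4, 9, 10]
8 → replaces 9 → [2, 4, 8, 10]
3 → replaces 4 → [2, 3, 8, 10]
6 → replaces 8 → [2, 3, 6, 10]
1 → replaces 2 → [1, 3, 6, 10]
Four tails, so the longest strictly increasing subsequence has length 4 (e.g. 5, 7, 9, 10).

4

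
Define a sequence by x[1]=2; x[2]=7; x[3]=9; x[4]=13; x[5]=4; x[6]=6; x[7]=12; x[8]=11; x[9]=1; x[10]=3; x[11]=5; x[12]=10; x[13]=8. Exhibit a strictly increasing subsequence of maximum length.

2, 7, 9, 13

Patience tails give the LIS length; then backtrack through the dp parents:
2 → extends → [2]
7 → extends → [2, 7]
9 → extends → [2, 7, 9]
13 → extends → [2, 7, 9, 13]
4 → replaces 7 → [2, 4, 9, 13]
6 → replaces 9 → [2, 4, 6, 13]
12 → replaces 13 → [2, 4, 6, 12]
11 → replaces 12 → [2, 4, 6, 11]
1 → replaces 2 → [1, 4, 6, 11]
3 → replaces 4 → [1, 3, 6, 11]
5 → replaces 6 → [1, 3, 5, 11]
10 → replaces 11 → [1, 3, 5, 10]
8 → replaces 10 → [1, 3, 5, 8]
Length 4; one witness is 2, 7, 9, 13.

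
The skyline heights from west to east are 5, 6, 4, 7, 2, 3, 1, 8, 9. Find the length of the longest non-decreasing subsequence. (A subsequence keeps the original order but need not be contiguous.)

Track the smallest tail for each achievable length (allowing ties):
5 → extends → [5]
6 → extends → [5, 6]
4 → replaces 5 → [4, 6]
7 → extends → [4, 6, 7]
2 → replaces 4 → [2, 6, 7]
3 → replaces 6 → [2, 3, 7]
1 → replaces 2 → [1, 3, 7]
8 → extends → [1, 3, 7, 8]
9 → extends → [1, 3, 7, 8, 9]
Five tails, so the longest non-decreasing subsequence has length 5 (e.g. 5, 6, 7, 8, 9).

5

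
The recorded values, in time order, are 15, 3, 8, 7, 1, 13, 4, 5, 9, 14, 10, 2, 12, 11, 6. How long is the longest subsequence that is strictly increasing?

Let dp[i] be the length of the longest such subsequence ending at index i:
i:      1  2  3  4  5  6  7  8  9 10 11 12 13 14 15
a[i]:  15  3  8  7  1 13  4  5  9 14 10  2 12 11  6
dp:     1  1  2  2  1  3  2  3  4  5  5  2  6  6  4
Maximum dp value is 6.

6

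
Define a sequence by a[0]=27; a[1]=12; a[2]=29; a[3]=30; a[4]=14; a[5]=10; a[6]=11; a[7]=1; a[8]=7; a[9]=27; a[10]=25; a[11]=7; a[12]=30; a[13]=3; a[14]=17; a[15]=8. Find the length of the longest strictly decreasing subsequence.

5

Negate each value so 'decreasing' becomes 'increasing', then run patience tails on the negated sequence:
-27 → extends → [-27]
-12 → extends → [-27, -12]
-29 → replaces -27 → [-29, -12]
-30 → replaces -29 → [-30, -12]
-14 → replaces -12 → [-30, -14]
-10 → extends → [-30, -14, -10]
-11 → replaces -10 → [-30, -14, -11]
-1 → extends → [-30, -14, -11, -1]
-7 → replaces -1 → [-30, -14, -11, -7]
-27 → replaces -14 → [-30, -27, -11, -7]
-25 → replaces -11 → [-30, -27, -25, -7]
-7 → already a tail → [-30, -27, -25, -7]
-30 → already a tail → [-30, -27, -25, -7]
-3 → extends → [-30, -27, -25, -7, -3]
-17 → replaces -7 → [-30, -27, -25, -17, -3]
-8 → replaces -3 → [-30, -27, -25, -17, -8]
Five tails, so the longest strictly decreasing subsequence of the original has length 5.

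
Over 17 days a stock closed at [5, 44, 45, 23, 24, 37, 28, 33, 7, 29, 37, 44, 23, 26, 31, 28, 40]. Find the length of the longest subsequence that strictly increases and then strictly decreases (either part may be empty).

inc[i] = longest strictly increasing subsequence ending at i; dec[i] = longest strictly decreasing subsequence starting at i:
i:      1  2  3  4  5  6  7  8  9 10 11 12 13 14 15 16 17
a[i]:   5 44 45 23 24 37 28 33  7 29 37 44 23 26 31 28 40
inc:    1  2  3  2  3  4  4  5  2  5  6  7  3  4  6  5  7
dec:    1  5  5  2  2  4  2  3  1  2  3  3  1  1  2  1  1
Best peak at i=12 (value 44): inc=7, dec=3, length 7+3−1 = 9.

9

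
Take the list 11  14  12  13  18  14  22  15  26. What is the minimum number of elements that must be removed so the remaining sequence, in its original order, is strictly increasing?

Fewest deletions = n − (longest strictly increasing subsequence).
Patience tails:
11 → extends → [11]
14 → extends → [11, 14]
12 → replaces 14 → [11, 12]
13 → extends → [11, 12, 13]
18 → extends → [11, 12, 13, 18]
14 → replaces 18 → [11, 12, 13, 14]
22 → extends → [11, 12, 13, 14, 22]
15 → replaces 22 → [11, 12, 13, 14, 15]
26 → extends → [11, 12, 13, 14, 15, 26]
Longest strictly increasing subsequence has length 6, so deletions = 9 − 6 = 3.

3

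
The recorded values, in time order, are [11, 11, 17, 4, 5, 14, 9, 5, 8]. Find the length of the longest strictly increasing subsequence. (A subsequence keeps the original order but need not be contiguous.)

3

Let dp[i] be the length of the longest such subsequence ending at index i:
i:      1  2  3  4  5  6  7  8  9
a[i]:  11 11 17  4  5 14  9  5  8
dp:     1  1  2  1  2  3  3  2  3
Maximum dp value is 3.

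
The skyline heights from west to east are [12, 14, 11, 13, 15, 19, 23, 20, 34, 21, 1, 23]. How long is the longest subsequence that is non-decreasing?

7

Track the smallest tail for each achievable length (allowing ties):
12 → extends → [12]
14 → extends → [12, 14]
11 → replaces 12 → [11, 14]
13 → replaces 14 → [11, 13]
15 → extends → [11, 13, 15]
19 → extends → [11, 13, 15, 19]
23 → extends → [11, 13, 15, 19, 23]
20 → replaces 23 → [11, 13, 15, 19, 20]
34 → extends → [11, 13, 15, 19, 20, 34]
21 → replaces 34 → [11, 13, 15, 19, 20, 21]
1 → replaces 11 → [1, 13, 15, 19, 20, 21]
23 → extends → [1, 13, 15, 19, 20, 21, 23]
Seven tails, so the longest non-decreasing subsequence has length 7 (e.g. 12, 14, 15, 19, 20, 21, 23).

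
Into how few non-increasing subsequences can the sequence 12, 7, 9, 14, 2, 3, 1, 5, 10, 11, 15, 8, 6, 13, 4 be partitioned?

6

Place each on the leftmost legal pile:
12 → new pile 1 (tops now [12])
7 → pile 1 (tops now [7])
9 → new pile 2 (tops now [7, 9])
14 → new pile 3 (tops now [7, 9, 14])
2 → pile 1 (tops now [2, 9, 14])
3 → pile 2 (tops now [2, 3, 14])
1 → pile 1 (tops now [1, 3, 14])
5 → pile 3 (tops now [1, 3, 5])
10 → new pile 4 (tops now [1, 3, 5, 10])
11 → new pile 5 (tops now [1, 3, 5, 10, 11])
15 → new pile 6 (tops now [1, 3, 5, 10, 11, 15])
8 → pile 4 (tops now [1, 3, 5, 8, 11, 15])
6 → pile 4 (tops now [1, 3, 5, 6, 11, 15])
13 → pile 6 (tops now [1, 3, 5, 6, 11, 13])
4 → pile 3 (tops now [1, 3, 4, 6, 11, 13])
Six piles.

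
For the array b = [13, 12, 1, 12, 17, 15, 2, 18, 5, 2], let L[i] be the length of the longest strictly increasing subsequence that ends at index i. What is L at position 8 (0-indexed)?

dp[i] = 1 + max{dp[j] : j<i, b[j]<b[i]} (or 1 if no such j):
i:      0  1  2  3  4  5  6  7  8  9
b[i]:  13 12  1 12 17 15  2 18  5  2
dp:     1  1  1  2  3  3  2  4  3  2
At index 8 the value is 3.

3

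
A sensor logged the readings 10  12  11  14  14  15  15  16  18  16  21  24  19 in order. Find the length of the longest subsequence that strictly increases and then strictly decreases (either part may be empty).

inc[i] = longest strictly increasing subsequence ending at i; dec[i] = longest strictly decreasing subsequence starting at i:
i:      1  2  3  4  5  6  7  8  9 10 11 12 13
a[i]:  10 12 11 14 14 15 15 16 18 16 21 24 19
inc:    1  2  2  3  3  4  4  5  6  5  7  8  7
dec:    1  2  1  1  1  1  1  1  2  1  2  2  1
Best peak at i=12 (value 24): inc=8, dec=2, length 8+2−1 = 9.

9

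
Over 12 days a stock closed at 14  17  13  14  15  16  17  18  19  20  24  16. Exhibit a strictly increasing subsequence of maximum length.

13, 14, 15, 16, 17, 18, 19, 20, 24

Patience tails give the LIS length; then backtrack through the dp parents:
14 → extends → [14]
17 → extends → [14, 17]
13 → replaces 14 → [13, 17]
14 → replaces 17 → [13, 14]
15 → extends → [13, 14, 15]
16 → extends → [13, 14, 15, 16]
17 → extends → [13, 14, 15, 16, 17]
18 → extends → [13, 14, 15, 16, 17, 18]
19 → extends → [13, 14, 15, 16, 17, 18, 19]
20 → extends → [13, 14, 15, 16, 17, 18, 19, 20]
24 → extends → [13, 14, 15, 16, 17, 18, 19, 20, 24]
16 → already a tail → [13, 14, 15, 16, 17, 18, 19, 20, 24]
Length 9; one witness is 13, 14, 15, 16, 17, 18, 19, 20, 24.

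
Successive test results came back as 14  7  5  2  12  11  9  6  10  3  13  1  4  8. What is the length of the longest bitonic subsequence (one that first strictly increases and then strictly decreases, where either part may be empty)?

7

inc[i] = longest strictly increasing subsequence ending at i; dec[i] = longest strictly decreasing subsequence starting at i:
i:      1  2  3  4  5  6  7  8  9 10 11 12 13 14
a[i]:  14  7  5  2 12 11  9  6 10  3 13  1  4  8
inc:    1  1  1  1  2  2  2  2  3  2  4  1  3  4
dec:    7  4  3  2  6  5  4  3  3  2  2  1  1  1
Best peak at i=1 (value 14): inc=1, dec=7, length 1+7−1 = 7.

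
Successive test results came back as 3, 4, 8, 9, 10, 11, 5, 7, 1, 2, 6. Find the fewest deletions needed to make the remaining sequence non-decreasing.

Fewest deletions = n − (longest non-decreasing subsequence).
Patience tails:
3 → extends → [3]
4 → extends → [3, 4]
8 → extends → [3, 4, 8]
9 → extends → [3, 4, 8, 9]
10 → extends → [3, 4, 8, 9, 10]
11 → extends → [3, 4, 8, 9, 10, 11]
5 → replaces 8 → [3, 4, 5, 9, 10, 11]
7 → replaces 9 → [3, 4, 5, 7, 10, 11]
1 → replaces 3 → [1, 4, 5, 7, 10, 11]
2 → replaces 4 → [1, 2, 5, 7, 10, 11]
6 → replaces 7 → [1, 2, 5, 6, 10, 11]
Longest non-decreasing subsequence has length 6, so deletions = 11 − 6 = 5.

5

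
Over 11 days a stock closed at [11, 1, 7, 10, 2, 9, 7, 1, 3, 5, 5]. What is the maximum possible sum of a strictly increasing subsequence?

18

Let S[i] be the best sum of a strictly increasing subsequence ending at i:
i:      1  2  3  4  5  6  7  8  9 10 11
a[i]:  11  1  7 10  2  9  7  1  3  5  5
S:     11  1  8 18  3 17 10  1  6 11 11
Maximum is 18 (e.g. 1 + 7 + 10).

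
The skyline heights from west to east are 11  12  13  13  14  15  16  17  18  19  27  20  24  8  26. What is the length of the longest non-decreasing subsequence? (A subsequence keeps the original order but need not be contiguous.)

13

Track the smallest tail for each achievable length (allowing ties):
11 → extends → [11]
12 → extends → [11, 12]
13 → extends → [11, 12, 13]
13 → extends → [11, 12, 13, 13]
14 → extends → [11, 12, 13, 13, 14]
15 → extends → [11, 12, 13, 13, 14, 15]
16 → extends → [11, 12, 13, 13, 14, 15, 16]
17 → extends → [11, 12, 13, 13, 14, 15, 16, 17]
18 → extends → [11, 12, 13, 13, 14, 15, 16, 17, 18]
19 → extends → [11, 12, 13, 13, 14, 15, 16, 17, 18, 19]
27 → extends → [11, 12, 13, 13, 14, 15, 16, 17, 18, 19, 27]
20 → replaces 27 → [11, 12, 13, 13, 14, 15, 16, 17, 18, 19, 20]
24 → extends → [11, 12, 13, 13, 14, 15, 16, 17, 18, 19, 20, 24]
8 → replaces 11 → [8, 12, 13, 13, 14, 15, 16, 17, 18, 19, 20, 24]
26 → extends → [8, 12, 13, 13, 14, 15, 16, 17, 18, 19, 20, 24, 26]
Thirteen tails, so the longest non-decreasing subsequence has length 13 (e.g. 11, 12, 13, 13, 14, 15, 16, 17, 18, 19, 20, 24, 26).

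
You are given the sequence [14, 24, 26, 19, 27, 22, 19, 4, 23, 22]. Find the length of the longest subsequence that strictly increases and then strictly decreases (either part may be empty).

7

inc[i] = longest strictly increasing subsequence ending at i; dec[i] = longest strictly decreasing subsequence starting at i:
i:      1  2  3  4  5  6  7  8  9 10
a[i]:  14 24 26 19 27 22 19  4 23 22
inc:    1  2  3  2  4  3  2  1  4  3
dec:    2  4  4  2  4  3  2  1  2  1
Best peak at i=5 (value 27): inc=4, dec=4, length 4+4−1 = 7.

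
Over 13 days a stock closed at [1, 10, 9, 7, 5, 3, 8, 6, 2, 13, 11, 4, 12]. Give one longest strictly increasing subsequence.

Patience tails give the LIS length; then backtrack through the dp parents:
1 → extends → [1]
10 → extends → [1, 10]
9 → replaces 10 → [1, 9]
7 → replaces 9 → [1, 7]
5 → replaces 7 → [1, 5]
3 → replaces 5 → [1, 3]
8 → extends → [1, 3, 8]
6 → replaces 8 → [1, 3, 6]
2 → replaces 3 → [1, 2, 6]
13 → extends → [1, 2, 6, 13]
11 → replaces 13 → [1, 2, 6, 11]
4 → replaces 6 → [1, 2, 4, 11]
12 → extends → [1, 2, 4, 11, 12]
Length 5; one witness is 1, 7, 8, 11, 12.

1, 7, 8, 11, 12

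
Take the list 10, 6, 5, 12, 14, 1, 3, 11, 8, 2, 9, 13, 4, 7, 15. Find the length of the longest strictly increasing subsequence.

6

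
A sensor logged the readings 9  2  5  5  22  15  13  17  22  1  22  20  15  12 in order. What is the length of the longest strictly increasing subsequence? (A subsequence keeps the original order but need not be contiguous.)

Track the smallest tail for each achievable length (strict):
9 → extends → [9]
2 → replaces 9 → [2]
5 → extends → [2, 5]
5 → already a tail → [2, 5]
22 → extends → [2, 5, 22]
15 → replaces 22 → [2, 5, 15]
13 → replaces 15 → [2, 5, 13]
17 → extends → [2, 5, 13, 17]
22 → extends → [2, 5, 13, 17, 22]
1 → replaces 2 → [1, 5, 13, 17, 22]
22 → already a tail → [1, 5, 13, 17, 22]
20 → replaces 22 → [1, 5, 13, 17, 20]
15 → replaces 17 → [1, 5, 13, 15, 20]
12 → replaces 13 → [1, 5, 12, 15, 20]
Five tails, so the longest strictly increasing subsequence has length 5 (e.g. 2, 5, 15, 17, 22).

5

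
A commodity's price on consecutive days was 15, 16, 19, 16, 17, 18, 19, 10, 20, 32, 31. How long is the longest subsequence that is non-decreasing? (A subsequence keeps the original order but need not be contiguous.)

8

Track the smallest tail for each achievable length (allowing ties):
15 → extends → [15]
16 → extends → [15, 16]
19 → extends → [15, 16, 19]
16 → replaces 19 → [15, 16, 16]
17 → extends → [15, 16, 16, 17]
18 → extends → [15, 16, 16, 17, 18]
19 → extends → [15, 16, 16, 17, 18, 19]
10 → replaces 15 → [10, 16, 16, 17, 18, 19]
20 → extends → [10, 16, 16, 17, 18, 19, 20]
32 → extends → [10, 16, 16, 17, 18, 19, 20, 32]
31 → replaces 32 → [10, 16, 16, 17, 18, 19, 20, 31]
Eight tails, so the longest non-decreasing subsequence has length 8 (e.g. 15, 16, 16, 17, 18, 19, 20, 32).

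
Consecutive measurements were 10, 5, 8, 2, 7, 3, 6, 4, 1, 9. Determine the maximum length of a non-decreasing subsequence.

Let dp[i] be the length of the longest such subsequence ending at index i:
i:      1  2  3  4  5  6  7  8  9 10
a[i]:  10  5  8  2  7  3  6  4  1  9
dp:     1  1  2  1  2  2  3  3  1  4
Maximum dp value is 4.

4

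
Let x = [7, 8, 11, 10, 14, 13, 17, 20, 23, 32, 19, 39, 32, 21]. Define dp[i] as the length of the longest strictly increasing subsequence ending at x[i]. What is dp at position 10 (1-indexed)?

8

dp[i] = 1 + max{dp[j] : j<i, x[j]<x[i]} (or 1 if no such j):
i:      1  2  3  4  5  6  7  8  9 10 11 12 13 14
x[i]:   7  8 11 10 14 13 17 20 23 32 19 39 32 21
dp:     1  2  3  3  4  4  5  6  7  8  6  9  8  7
At index 10 the value is 8.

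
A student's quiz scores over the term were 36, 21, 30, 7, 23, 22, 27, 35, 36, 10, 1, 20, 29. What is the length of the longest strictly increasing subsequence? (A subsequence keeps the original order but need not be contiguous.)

5

Track the smallest tail for each achievable length (strict):
36 → extends → [36]
21 → replaces 36 → [21]
30 → extends → [21, 30]
7 → replaces 21 → [7, 30]
23 → replaces 30 → [7, 23]
22 → replaces 23 → [7, 22]
27 → extends → [7, 22, 27]
35 → extends → [7, 22, 27, 35]
36 → extends → [7, 22, 27, 35, 36]
10 → replaces 22 → [7, 10, 27, 35, 36]
1 → replaces 7 → [1, 10, 27, 35, 36]
20 → replaces 27 → [1, 10, 20, 35, 36]
29 → replaces 35 → [1, 10, 20, 29, 36]
Five tails, so the longest strictly increasing subsequence has length 5 (e.g. 21, 23, 27, 35, 36).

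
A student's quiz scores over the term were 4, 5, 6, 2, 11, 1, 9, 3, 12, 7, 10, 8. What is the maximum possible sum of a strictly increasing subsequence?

Let S[i] be the best sum of a strictly increasing subsequence ending at i:
i:      1  2  3  4  5  6  7  8  9 10 11 12
a[i]:   4  5  6  2 11  1  9  3 12  7 10  8
S:      4  9 15  2 26  1 24  5 38 22 34 30
Maximum is 38 (e.g. 4 + 5 + 6 + 11 + 12).

38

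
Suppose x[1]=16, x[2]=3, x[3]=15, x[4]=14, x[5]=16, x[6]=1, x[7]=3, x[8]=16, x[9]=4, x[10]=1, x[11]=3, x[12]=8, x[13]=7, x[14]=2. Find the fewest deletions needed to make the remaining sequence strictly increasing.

Fewest deletions = n − (longest strictly increasing subsequence).
Patience tails:
16 → extends → [16]
3 → replaces 16 → [3]
15 → extends → [3, 15]
14 → replaces 15 → [3, 14]
16 → extends → [3, 14, 16]
1 → replaces 3 → [1, 14, 16]
3 → replaces 14 → [1, 3, 16]
16 → already a tail → [1, 3, 16]
4 → replaces 16 → [1, 3, 4]
1 → already a tail → [1, 3, 4]
3 → already a tail → [1, 3, 4]
8 → extends → [1, 3, 4, 8]
7 → replaces 8 → [1, 3, 4, 7]
2 → replaces 3 → [1, 2, 4, 7]
Longest strictly increasing subsequence has length 4, so deletions = 14 − 4 = 10.

10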